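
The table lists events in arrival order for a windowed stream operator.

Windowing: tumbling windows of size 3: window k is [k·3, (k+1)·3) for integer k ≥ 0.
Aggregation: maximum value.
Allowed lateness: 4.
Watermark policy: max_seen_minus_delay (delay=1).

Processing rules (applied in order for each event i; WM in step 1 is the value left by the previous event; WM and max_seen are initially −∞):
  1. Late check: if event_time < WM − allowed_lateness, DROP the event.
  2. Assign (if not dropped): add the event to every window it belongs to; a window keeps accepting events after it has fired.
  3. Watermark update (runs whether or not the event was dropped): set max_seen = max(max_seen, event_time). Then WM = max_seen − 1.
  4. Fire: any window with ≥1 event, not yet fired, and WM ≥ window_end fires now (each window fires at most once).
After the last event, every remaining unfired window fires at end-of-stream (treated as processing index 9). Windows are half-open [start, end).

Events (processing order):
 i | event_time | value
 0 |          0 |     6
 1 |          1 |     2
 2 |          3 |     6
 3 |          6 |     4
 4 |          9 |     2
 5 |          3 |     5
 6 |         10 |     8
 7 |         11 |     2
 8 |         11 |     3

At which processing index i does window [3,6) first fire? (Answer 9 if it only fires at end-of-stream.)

i=0 t=0 v=6: → [0,3); WM=-1
i=1 t=1 v=2: → [0,3); WM=0
i=2 t=3 v=6: → [3,6); WM=2
i=3 t=6 v=4: → [6,9); WM=5; [0,3) fires=6
i=4 t=9 v=2: → [9,12); WM=8; [3,6) fires=6
i=5 t=3 v=5: DROP (t<8-4); WM=8
i=6 t=10 v=8: → [9,12); WM=9; [6,9) fires=4
i=7 t=11 v=2: → [9,12); WM=10
i=8 t=11 v=3: → [9,12); WM=10

4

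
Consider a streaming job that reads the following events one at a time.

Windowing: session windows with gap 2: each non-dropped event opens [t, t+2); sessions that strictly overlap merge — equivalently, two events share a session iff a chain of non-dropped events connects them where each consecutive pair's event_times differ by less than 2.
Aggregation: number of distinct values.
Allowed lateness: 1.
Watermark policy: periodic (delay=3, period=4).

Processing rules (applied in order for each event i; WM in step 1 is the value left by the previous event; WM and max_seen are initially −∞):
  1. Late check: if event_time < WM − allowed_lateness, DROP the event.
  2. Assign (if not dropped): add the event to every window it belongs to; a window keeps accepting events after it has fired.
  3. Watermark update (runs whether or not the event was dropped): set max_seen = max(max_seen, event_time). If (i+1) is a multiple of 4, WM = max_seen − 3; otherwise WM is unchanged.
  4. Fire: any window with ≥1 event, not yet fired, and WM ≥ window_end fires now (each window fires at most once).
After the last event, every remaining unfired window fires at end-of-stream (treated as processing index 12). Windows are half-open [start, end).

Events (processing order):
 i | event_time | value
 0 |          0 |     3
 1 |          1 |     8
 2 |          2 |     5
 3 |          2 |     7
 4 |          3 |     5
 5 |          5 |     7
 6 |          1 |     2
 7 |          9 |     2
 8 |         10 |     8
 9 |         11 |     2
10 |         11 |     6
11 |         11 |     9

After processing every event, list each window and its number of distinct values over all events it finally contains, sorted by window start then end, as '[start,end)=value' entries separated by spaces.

[0,5)=5 [5,7)=1 [9,13)=4

i=0 t=0 v=3: → [0,2); WM=−∞
i=1 t=1 v=8: → [0,3); WM=−∞
i=2 t=2 v=5: → [0,4); WM=−∞
i=3 t=2 v=7: → [0,4); WM=-1
i=4 t=3 v=5: → [0,5); WM=-1
i=5 t=5 v=7: → [5,7); WM=-1
i=6 t=1 v=2: → [0,5); WM=-1
i=7 t=9 v=2: → [9,11); WM=6
i=8 t=10 v=8: → [9,12); WM=6
i=9 t=11 v=2: → [9,13); WM=6
i=10 t=11 v=6: → [9,13); WM=6
i=11 t=11 v=9: → [9,13); WM=8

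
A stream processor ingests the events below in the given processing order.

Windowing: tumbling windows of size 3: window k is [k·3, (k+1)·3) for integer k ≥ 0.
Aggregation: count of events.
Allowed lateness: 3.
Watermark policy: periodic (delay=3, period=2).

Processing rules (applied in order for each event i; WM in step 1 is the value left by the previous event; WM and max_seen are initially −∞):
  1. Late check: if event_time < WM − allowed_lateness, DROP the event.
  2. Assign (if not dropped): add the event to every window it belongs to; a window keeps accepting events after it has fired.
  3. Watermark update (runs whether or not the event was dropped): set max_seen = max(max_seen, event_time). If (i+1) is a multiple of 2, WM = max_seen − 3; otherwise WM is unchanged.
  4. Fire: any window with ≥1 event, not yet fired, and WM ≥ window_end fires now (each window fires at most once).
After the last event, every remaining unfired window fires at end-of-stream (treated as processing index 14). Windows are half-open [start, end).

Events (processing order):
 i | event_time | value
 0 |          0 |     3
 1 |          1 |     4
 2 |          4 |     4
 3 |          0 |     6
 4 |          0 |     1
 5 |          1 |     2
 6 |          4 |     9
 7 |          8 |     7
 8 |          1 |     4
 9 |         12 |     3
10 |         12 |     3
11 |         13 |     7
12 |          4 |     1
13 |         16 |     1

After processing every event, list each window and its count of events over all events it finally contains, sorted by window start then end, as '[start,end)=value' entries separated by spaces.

i=0 t=0 v=3: → [0,3); WM=−∞
i=1 t=1 v=4: → [0,3); WM=-2
i=2 t=4 v=4: → [3,6); WM=-2
i=3 t=0 v=6: → [0,3); WM=1
i=4 t=0 v=1: → [0,3); WM=1
i=5 t=1 v=2: → [0,3); WM=1
i=6 t=4 v=9: → [3,6); WM=1
i=7 t=8 v=7: → [6,9); WM=5; [0,3) fires=5
i=8 t=1 v=4: DROP (t<5-3); WM=5
i=9 t=12 v=3: → [12,15); WM=9; [3,6) fires=2 [6,9) fires=1
i=10 t=12 v=3: → [12,15); WM=9
i=11 t=13 v=7: → [12,15); WM=10
i=12 t=4 v=1: DROP (t<10-3); WM=10
i=13 t=16 v=1: → [15,18); WM=13

[0,3)=5 [3,6)=2 [6,9)=1 [12,15)=3 [15,18)=1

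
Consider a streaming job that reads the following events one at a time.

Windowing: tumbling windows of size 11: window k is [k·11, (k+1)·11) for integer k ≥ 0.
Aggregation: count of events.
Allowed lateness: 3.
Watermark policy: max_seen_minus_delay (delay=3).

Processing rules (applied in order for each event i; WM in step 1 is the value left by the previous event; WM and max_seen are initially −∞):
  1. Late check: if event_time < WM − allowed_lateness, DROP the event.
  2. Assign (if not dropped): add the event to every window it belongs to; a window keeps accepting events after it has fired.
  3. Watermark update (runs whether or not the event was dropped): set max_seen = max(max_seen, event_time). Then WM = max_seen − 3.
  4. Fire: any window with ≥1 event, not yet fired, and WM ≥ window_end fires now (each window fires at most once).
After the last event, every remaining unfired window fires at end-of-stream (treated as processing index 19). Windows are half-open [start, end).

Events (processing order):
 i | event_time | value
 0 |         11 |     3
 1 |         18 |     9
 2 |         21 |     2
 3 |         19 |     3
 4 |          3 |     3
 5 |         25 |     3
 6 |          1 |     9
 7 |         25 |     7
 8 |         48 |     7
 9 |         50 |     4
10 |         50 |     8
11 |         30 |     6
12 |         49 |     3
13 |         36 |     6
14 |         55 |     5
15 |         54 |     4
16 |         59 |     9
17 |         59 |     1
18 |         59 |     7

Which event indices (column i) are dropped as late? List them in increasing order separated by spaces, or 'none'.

i=0 t=11 v=3: → [11,22); WM=8
i=1 t=18 v=9: → [11,22); WM=15
i=2 t=21 v=2: → [11,22); WM=18
i=3 t=19 v=3: → [11,22); WM=18
i=4 t=3 v=3: DROP (t<18-3); WM=18
i=5 t=25 v=3: → [22,33); WM=22; [11,22) fires=4
i=6 t=1 v=9: DROP (t<22-3); WM=22
i=7 t=25 v=7: → [22,33); WM=22
i=8 t=48 v=7: → [44,55); WM=45; [22,33) fires=2
i=9 t=50 v=4: → [44,55); WM=47
i=10 t=50 v=8: → [44,55); WM=47
i=11 t=30 v=6: DROP (t<47-3); WM=47
i=12 t=49 v=3: → [44,55); WM=47
i=13 t=36 v=6: DROP (t<47-3); WM=47
i=14 t=55 v=5: → [55,66); WM=52
i=15 t=54 v=4: → [44,55); WM=52
i=16 t=59 v=9: → [55,66); WM=56; [44,55) fires=5
i=17 t=59 v=1: → [55,66); WM=56
i=18 t=59 v=7: → [55,66); WM=56

4 6 11 13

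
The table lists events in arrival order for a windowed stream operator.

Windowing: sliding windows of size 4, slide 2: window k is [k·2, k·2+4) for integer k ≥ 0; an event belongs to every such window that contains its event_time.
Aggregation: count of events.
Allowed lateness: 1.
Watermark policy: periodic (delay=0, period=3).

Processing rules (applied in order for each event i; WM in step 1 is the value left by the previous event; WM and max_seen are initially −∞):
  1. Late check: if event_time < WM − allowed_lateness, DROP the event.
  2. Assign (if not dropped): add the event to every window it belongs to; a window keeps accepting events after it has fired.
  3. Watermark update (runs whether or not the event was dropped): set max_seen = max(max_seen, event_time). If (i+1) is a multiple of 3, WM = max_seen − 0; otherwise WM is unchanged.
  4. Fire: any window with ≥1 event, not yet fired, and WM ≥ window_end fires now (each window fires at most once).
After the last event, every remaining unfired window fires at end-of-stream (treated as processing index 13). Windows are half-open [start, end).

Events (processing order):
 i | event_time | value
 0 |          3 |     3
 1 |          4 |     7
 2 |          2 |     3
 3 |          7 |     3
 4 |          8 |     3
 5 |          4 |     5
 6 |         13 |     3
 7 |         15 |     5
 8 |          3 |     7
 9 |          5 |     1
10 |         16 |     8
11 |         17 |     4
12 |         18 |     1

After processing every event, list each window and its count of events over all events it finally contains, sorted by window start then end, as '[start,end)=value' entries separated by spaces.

i=0 t=3 v=3: → [2,6),[0,4); WM=−∞
i=1 t=4 v=7: → [4,8),[2,6); WM=−∞
i=2 t=2 v=3: → [2,6),[0,4); WM=4; [0,4) fires=2
i=3 t=7 v=3: → [6,10),[4,8); WM=4
i=4 t=8 v=3: → [8,12),[6,10); WM=4
i=5 t=4 v=5: → [4,8),[2,6); WM=8; [2,6) fires=4 [4,8) fires=3
i=6 t=13 v=3: → [12,16),[10,14); WM=8
i=7 t=15 v=5: → [14,18),[12,16); WM=8
i=8 t=3 v=7: DROP (t<8-1); WM=15; [6,10) fires=2 [8,12) fires=1 [10,14) fires=1
i=9 t=5 v=1: DROP (t<15-1); WM=15
i=10 t=16 v=8: → [16,20),[14,18); WM=15
i=11 t=17 v=4: → [16,20),[14,18); WM=17; [12,16) fires=2
i=12 t=18 v=1: → [18,22),[16,20); WM=17

[0,4)=2 [2,6)=4 [4,8)=3 [6,10)=2 [8,12)=1 [10,14)=1 [12,16)=2 [14,18)=3 [16,20)=3 [18,22)=1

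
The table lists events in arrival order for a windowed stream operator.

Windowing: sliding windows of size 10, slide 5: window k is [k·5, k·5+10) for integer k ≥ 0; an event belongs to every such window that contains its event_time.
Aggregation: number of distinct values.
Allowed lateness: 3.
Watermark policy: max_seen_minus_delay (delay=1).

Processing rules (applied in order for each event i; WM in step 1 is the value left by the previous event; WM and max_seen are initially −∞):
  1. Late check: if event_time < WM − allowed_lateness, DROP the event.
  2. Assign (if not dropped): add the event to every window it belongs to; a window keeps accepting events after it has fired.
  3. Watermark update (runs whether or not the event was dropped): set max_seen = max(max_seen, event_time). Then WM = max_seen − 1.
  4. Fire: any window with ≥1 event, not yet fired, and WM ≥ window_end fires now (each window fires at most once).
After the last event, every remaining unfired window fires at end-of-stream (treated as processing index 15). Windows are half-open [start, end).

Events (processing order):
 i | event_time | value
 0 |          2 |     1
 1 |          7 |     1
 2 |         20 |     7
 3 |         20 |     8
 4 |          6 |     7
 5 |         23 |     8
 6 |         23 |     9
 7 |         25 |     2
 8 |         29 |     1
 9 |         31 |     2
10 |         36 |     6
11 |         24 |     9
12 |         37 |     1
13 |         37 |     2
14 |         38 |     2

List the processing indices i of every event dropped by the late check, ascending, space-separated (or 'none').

i=0 t=2 v=1: → [0,10); WM=1
i=1 t=7 v=1: → [5,15),[0,10); WM=6
i=2 t=20 v=7: → [20,30),[15,25); WM=19; [0,10) fires=1 [5,15) fires=1
i=3 t=20 v=8: → [20,30),[15,25); WM=19
i=4 t=6 v=7: DROP (t<19-3); WM=19
i=5 t=23 v=8: → [20,30),[15,25); WM=22
i=6 t=23 v=9: → [20,30),[15,25); WM=22
i=7 t=25 v=2: → [25,35),[20,30); WM=24
i=8 t=29 v=1: → [25,35),[20,30); WM=28; [15,25) fires=3
i=9 t=31 v=2: → [30,40),[25,35); WM=30; [20,30) fires=5
i=10 t=36 v=6: → [35,45),[30,40); WM=35; [25,35) fires=2
i=11 t=24 v=9: DROP (t<35-3); WM=35
i=12 t=37 v=1: → [35,45),[30,40); WM=36
i=13 t=37 v=2: → [35,45),[30,40); WM=36
i=14 t=38 v=2: → [35,45),[30,40); WM=37

4 11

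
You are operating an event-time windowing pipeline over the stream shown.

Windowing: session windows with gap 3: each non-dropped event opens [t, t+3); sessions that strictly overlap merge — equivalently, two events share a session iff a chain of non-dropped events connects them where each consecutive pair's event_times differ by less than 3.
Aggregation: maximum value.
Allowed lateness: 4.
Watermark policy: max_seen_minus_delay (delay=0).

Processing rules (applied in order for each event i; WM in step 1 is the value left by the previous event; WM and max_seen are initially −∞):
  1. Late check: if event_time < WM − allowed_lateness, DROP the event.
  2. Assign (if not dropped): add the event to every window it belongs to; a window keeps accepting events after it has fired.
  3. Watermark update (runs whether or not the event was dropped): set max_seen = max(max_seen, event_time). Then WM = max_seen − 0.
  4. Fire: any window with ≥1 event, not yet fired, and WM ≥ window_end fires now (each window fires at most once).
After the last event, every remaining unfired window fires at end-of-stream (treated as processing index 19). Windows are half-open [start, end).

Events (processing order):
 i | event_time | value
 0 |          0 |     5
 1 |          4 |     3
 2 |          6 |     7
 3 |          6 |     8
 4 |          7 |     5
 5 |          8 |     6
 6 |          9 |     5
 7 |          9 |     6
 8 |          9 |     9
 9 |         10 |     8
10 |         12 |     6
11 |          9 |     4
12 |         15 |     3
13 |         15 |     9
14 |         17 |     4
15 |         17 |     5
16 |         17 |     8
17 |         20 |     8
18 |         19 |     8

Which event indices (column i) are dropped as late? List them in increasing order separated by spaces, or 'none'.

none

i=0 t=0 v=5: → [0,3); WM=0
i=1 t=4 v=3: → [4,7); WM=4
i=2 t=6 v=7: → [4,9); WM=6
i=3 t=6 v=8: → [4,9); WM=6
i=4 t=7 v=5: → [4,10); WM=7
i=5 t=8 v=6: → [4,11); WM=8
i=6 t=9 v=5: → [4,12); WM=9
i=7 t=9 v=6: → [4,12); WM=9
i=8 t=9 v=9: → [4,12); WM=9
i=9 t=10 v=8: → [4,13); WM=10
i=10 t=12 v=6: → [4,15); WM=12
i=11 t=9 v=4: → [4,15); WM=12
i=12 t=15 v=3: → [15,18); WM=15
i=13 t=15 v=9: → [15,18); WM=15
i=14 t=17 v=4: → [15,20); WM=17
i=15 t=17 v=5: → [15,20); WM=17
i=16 t=17 v=8: → [15,20); WM=17
i=17 t=20 v=8: → [20,23); WM=20
i=18 t=19 v=8: → [15,23); WM=20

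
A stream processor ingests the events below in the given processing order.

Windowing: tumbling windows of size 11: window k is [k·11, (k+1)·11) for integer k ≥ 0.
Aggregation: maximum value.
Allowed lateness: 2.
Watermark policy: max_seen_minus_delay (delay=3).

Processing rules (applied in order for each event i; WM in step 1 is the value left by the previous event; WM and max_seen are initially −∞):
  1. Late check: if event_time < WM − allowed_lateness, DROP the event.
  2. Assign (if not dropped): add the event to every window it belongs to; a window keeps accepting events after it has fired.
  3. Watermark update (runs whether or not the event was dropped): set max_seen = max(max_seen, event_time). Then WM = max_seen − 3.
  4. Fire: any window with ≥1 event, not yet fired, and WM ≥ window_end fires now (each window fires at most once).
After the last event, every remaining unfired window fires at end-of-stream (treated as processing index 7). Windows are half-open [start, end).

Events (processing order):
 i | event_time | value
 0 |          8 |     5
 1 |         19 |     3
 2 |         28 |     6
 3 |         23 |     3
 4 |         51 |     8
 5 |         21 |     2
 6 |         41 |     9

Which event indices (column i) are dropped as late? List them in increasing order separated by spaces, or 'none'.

i=0 t=8 v=5: → [0,11); WM=5
i=1 t=19 v=3: → [11,22); WM=16; [0,11) fires=5
i=2 t=28 v=6: → [22,33); WM=25; [11,22) fires=3
i=3 t=23 v=3: → [22,33); WM=25
i=4 t=51 v=8: → [44,55); WM=48; [22,33) fires=6
i=5 t=21 v=2: DROP (t<48-2); WM=48
i=6 t=41 v=9: DROP (t<48-2); WM=48

5 6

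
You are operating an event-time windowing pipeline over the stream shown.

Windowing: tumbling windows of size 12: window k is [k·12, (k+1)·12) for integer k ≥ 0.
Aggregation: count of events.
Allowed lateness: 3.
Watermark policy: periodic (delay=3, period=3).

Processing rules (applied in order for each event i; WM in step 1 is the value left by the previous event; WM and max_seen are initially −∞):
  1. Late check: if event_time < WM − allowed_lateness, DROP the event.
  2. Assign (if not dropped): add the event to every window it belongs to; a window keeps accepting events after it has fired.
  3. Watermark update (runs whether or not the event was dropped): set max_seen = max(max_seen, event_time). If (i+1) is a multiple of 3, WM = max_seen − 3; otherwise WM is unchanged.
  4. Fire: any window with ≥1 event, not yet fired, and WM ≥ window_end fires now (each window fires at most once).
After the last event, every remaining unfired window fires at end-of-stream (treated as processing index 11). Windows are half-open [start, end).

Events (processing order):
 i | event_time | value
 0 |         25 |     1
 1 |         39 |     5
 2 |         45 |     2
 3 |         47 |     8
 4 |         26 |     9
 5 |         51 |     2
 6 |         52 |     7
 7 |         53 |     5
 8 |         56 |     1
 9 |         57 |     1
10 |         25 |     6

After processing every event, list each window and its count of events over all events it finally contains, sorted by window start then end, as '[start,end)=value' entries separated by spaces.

[24,36)=1 [36,48)=3 [48,60)=5

i=0 t=25 v=1: → [24,36); WM=−∞
i=1 t=39 v=5: → [36,48); WM=−∞
i=2 t=45 v=2: → [36,48); WM=42; [24,36) fires=1
i=3 t=47 v=8: → [36,48); WM=42
i=4 t=26 v=9: DROP (t<42-3); WM=42
i=5 t=51 v=2: → [48,60); WM=48; [36,48) fires=3
i=6 t=52 v=7: → [48,60); WM=48
i=7 t=53 v=5: → [48,60); WM=48
i=8 t=56 v=1: → [48,60); WM=53
i=9 t=57 v=1: → [48,60); WM=53
i=10 t=25 v=6: DROP (t<53-3); WM=53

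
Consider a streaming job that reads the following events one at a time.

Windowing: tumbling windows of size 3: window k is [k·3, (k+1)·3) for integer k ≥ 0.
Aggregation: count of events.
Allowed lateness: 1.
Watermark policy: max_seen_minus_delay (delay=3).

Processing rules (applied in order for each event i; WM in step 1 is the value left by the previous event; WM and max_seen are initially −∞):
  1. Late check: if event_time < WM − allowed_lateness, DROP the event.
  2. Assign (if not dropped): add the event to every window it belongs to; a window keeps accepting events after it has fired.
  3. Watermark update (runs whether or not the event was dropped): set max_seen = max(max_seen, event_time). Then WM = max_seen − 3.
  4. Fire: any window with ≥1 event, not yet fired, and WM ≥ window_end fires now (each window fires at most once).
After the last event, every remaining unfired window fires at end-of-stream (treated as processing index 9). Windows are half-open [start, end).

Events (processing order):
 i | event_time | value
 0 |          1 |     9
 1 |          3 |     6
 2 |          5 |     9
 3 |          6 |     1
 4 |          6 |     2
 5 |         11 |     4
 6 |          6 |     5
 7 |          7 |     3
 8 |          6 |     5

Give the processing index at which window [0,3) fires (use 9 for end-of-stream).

i=0 t=1 v=9: → [0,3); WM=-2
i=1 t=3 v=6: → [3,6); WM=0
i=2 t=5 v=9: → [3,6); WM=2
i=3 t=6 v=1: → [6,9); WM=3; [0,3) fires=1
i=4 t=6 v=2: → [6,9); WM=3
i=5 t=11 v=4: → [9,12); WM=8; [3,6) fires=2
i=6 t=6 v=5: DROP (t<8-1); WM=8
i=7 t=7 v=3: → [6,9); WM=8
i=8 t=6 v=5: DROP (t<8-1); WM=8

3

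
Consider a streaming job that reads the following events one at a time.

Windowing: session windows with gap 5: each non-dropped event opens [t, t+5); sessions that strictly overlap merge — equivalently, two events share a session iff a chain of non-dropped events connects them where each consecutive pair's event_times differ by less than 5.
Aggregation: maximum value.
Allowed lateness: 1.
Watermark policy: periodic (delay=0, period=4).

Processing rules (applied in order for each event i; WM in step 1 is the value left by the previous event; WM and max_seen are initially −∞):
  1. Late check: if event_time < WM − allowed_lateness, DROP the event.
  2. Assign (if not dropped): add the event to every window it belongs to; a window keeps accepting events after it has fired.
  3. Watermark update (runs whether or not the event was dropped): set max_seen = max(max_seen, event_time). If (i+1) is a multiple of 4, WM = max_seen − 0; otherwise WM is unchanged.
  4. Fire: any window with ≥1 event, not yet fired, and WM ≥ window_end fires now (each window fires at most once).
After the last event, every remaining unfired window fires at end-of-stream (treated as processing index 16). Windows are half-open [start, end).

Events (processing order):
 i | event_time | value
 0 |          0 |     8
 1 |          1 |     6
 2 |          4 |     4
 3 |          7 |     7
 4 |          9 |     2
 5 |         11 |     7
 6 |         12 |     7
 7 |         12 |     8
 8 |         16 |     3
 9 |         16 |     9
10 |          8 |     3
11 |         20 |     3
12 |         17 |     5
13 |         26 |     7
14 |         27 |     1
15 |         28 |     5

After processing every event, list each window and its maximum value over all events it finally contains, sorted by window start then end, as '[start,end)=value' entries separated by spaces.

[0,25)=9 [26,33)=7

i=0 t=0 v=8: → [0,5); WM=−∞
i=1 t=1 v=6: → [0,6); WM=−∞
i=2 t=4 v=4: → [0,9); WM=−∞
i=3 t=7 v=7: → [0,12); WM=7
i=4 t=9 v=2: → [0,14); WM=7
i=5 t=11 v=7: → [0,16); WM=7
i=6 t=12 v=7: → [0,17); WM=7
i=7 t=12 v=8: → [0,17); WM=12
i=8 t=16 v=3: → [0,21); WM=12
i=9 t=16 v=9: → [0,21); WM=12
i=10 t=8 v=3: DROP (t<12-1); WM=12
i=11 t=20 v=3: → [0,25); WM=20
i=12 t=17 v=5: DROP (t<20-1); WM=20
i=13 t=26 v=7: → [26,31); WM=20
i=14 t=27 v=1: → [26,32); WM=20
i=15 t=28 v=5: → [26,33); WM=28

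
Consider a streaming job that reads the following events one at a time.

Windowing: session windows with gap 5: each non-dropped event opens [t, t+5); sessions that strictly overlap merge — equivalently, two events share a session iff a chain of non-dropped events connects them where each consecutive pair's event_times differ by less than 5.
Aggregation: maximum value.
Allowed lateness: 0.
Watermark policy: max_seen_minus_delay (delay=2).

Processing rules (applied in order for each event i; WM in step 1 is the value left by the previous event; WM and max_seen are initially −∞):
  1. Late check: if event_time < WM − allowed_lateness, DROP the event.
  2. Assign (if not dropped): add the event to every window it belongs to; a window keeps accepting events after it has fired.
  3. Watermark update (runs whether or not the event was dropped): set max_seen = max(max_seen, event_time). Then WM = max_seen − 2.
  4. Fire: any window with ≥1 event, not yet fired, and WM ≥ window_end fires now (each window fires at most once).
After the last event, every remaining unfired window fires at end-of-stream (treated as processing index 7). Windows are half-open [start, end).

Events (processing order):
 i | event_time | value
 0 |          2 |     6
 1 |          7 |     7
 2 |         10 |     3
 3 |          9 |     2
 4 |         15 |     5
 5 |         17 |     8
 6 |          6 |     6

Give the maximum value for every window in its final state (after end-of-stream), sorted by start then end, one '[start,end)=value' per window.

[2,7)=6 [7,15)=7 [15,22)=8

i=0 t=2 v=6: → [2,7); WM=0
i=1 t=7 v=7: → [7,12); WM=5
i=2 t=10 v=3: → [7,15); WM=8
i=3 t=9 v=2: → [7,15); WM=8
i=4 t=15 v=5: → [15,20); WM=13
i=5 t=17 v=8: → [15,22); WM=15
i=6 t=6 v=6: DROP (t<15-0); WM=15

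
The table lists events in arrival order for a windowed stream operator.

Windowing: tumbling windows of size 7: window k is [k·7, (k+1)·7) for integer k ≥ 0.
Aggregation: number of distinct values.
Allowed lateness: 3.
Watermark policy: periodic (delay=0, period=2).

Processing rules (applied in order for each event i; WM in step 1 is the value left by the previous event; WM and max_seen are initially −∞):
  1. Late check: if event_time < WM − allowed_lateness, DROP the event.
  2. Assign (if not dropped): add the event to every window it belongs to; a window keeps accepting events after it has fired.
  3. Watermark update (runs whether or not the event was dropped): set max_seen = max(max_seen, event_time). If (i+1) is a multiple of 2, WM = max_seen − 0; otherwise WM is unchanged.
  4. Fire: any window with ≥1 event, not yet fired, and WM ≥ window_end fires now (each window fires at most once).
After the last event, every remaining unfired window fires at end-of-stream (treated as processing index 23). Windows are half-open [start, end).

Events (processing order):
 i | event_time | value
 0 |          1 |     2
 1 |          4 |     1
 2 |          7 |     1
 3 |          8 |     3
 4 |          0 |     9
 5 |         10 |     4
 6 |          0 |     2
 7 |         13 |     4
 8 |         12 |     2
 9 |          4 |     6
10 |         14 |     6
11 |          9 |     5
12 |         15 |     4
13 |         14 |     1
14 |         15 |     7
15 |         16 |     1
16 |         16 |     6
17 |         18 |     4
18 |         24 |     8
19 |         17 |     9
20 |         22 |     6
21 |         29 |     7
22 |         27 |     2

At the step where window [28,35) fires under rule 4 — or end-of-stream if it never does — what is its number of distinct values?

i=0 t=1 v=2: → [0,7); WM=−∞
i=1 t=4 v=1: → [0,7); WM=4
i=2 t=7 v=1: → [7,14); WM=4
i=3 t=8 v=3: → [7,14); WM=8; [0,7) fires=2
i=4 t=0 v=9: DROP (t<8-3); WM=8
i=5 t=10 v=4: → [7,14); WM=10
i=6 t=0 v=2: DROP (t<10-3); WM=10
i=7 t=13 v=4: → [7,14); WM=13
i=8 t=12 v=2: → [7,14); WM=13
i=9 t=4 v=6: DROP (t<13-3); WM=13
i=10 t=14 v=6: → [14,21); WM=13
i=11 t=9 v=5: DROP (t<13-3); WM=14; [7,14) fires=4
i=12 t=15 v=4: → [14,21); WM=14
i=13 t=14 v=1: → [14,21); WM=15
i=14 t=15 v=7: → [14,21); WM=15
i=15 t=16 v=1: → [14,21); WM=16
i=16 t=16 v=6: → [14,21); WM=16
i=17 t=18 v=4: → [14,21); WM=18
i=18 t=24 v=8: → [21,28); WM=18
i=19 t=17 v=9: → [14,21); WM=24; [14,21) fires=5
i=20 t=22 v=6: → [21,28); WM=24
i=21 t=29 v=7: → [28,35); WM=29; [21,28) fires=2
i=22 t=27 v=2: → [21,28); WM=29

1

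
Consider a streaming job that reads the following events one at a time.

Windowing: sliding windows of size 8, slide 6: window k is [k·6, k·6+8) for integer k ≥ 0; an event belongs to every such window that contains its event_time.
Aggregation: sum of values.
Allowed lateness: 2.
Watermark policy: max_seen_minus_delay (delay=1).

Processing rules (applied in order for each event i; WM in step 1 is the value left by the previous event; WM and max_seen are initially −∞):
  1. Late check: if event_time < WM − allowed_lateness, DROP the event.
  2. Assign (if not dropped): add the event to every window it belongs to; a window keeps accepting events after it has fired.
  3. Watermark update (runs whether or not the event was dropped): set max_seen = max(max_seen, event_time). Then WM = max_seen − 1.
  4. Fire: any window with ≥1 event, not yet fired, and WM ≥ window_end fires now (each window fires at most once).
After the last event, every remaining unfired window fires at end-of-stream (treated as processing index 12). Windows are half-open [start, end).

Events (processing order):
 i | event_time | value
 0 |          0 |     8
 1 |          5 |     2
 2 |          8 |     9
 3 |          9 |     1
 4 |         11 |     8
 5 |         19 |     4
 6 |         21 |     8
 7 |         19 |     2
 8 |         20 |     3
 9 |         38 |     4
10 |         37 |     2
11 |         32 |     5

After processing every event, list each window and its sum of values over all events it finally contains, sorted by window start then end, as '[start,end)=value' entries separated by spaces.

i=0 t=0 v=8: → [0,8); WM=-1
i=1 t=5 v=2: → [0,8); WM=4
i=2 t=8 v=9: → [6,14); WM=7
i=3 t=9 v=1: → [6,14); WM=8; [0,8) fires=10
i=4 t=11 v=8: → [6,14); WM=10
i=5 t=19 v=4: → [18,26),[12,20); WM=18; [6,14) fires=18
i=6 t=21 v=8: → [18,26); WM=20; [12,20) fires=4
i=7 t=19 v=2: → [18,26),[12,20); WM=20
i=8 t=20 v=3: → [18,26); WM=20
i=9 t=38 v=4: → [36,44); WM=37; [18,26) fires=17
i=10 t=37 v=2: → [36,44),[30,38); WM=37
i=11 t=32 v=5: DROP (t<37-2); WM=37

[0,8)=10 [6,14)=18 [12,20)=6 [18,26)=17 [30,38)=2 [36,44)=6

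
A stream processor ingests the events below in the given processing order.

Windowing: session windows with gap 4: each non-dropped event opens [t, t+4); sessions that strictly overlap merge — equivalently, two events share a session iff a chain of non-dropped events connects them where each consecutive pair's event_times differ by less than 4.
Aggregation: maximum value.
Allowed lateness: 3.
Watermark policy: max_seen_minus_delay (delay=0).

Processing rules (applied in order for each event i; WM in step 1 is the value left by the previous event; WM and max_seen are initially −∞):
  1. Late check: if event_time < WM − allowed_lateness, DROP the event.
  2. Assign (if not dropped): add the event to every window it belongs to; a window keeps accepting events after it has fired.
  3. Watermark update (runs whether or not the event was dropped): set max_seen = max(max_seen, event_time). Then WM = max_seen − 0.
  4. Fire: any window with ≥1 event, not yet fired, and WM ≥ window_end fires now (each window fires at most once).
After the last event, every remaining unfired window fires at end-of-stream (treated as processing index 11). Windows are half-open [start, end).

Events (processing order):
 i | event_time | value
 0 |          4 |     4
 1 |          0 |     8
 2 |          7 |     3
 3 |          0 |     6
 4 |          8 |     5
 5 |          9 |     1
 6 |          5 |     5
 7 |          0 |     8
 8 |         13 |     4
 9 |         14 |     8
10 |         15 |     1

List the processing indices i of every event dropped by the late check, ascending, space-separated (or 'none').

i=0 t=4 v=4: → [4,8); WM=4
i=1 t=0 v=8: DROP (t<4-3); WM=4
i=2 t=7 v=3: → [4,11); WM=7
i=3 t=0 v=6: DROP (t<7-3); WM=7
i=4 t=8 v=5: → [4,12); WM=8
i=5 t=9 v=1: → [4,13); WM=9
i=6 t=5 v=5: DROP (t<9-3); WM=9
i=7 t=0 v=8: DROP (t<9-3); WM=9
i=8 t=13 v=4: → [13,17); WM=13
i=9 t=14 v=8: → [13,18); WM=14
i=10 t=15 v=1: → [13,19); WM=15

1 3 6 7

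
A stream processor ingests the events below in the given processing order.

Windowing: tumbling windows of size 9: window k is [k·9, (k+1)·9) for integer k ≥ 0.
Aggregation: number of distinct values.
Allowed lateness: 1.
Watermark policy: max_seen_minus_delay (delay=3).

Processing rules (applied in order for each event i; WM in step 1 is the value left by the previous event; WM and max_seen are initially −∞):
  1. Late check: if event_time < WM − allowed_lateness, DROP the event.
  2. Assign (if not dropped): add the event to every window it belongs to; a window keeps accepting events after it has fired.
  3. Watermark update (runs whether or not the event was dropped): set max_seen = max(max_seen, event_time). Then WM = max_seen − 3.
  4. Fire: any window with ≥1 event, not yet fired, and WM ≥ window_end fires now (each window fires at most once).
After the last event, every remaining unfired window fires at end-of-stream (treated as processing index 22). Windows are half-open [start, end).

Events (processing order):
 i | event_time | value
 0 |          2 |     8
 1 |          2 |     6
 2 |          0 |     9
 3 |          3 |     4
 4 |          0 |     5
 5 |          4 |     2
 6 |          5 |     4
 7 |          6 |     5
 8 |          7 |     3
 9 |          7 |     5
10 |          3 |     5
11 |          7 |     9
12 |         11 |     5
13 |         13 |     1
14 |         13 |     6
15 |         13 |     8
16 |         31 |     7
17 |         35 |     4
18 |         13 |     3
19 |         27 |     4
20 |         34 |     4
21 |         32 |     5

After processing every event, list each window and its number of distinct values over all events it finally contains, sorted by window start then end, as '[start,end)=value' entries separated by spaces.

i=0 t=2 v=8: → [0,9); WM=-1
i=1 t=2 v=6: → [0,9); WM=-1
i=2 t=0 v=9: → [0,9); WM=-1
i=3 t=3 v=4: → [0,9); WM=0
i=4 t=0 v=5: → [0,9); WM=0
i=5 t=4 v=2: → [0,9); WM=1
i=6 t=5 v=4: → [0,9); WM=2
i=7 t=6 v=5: → [0,9); WM=3
i=8 t=7 v=3: → [0,9); WM=4
i=9 t=7 v=5: → [0,9); WM=4
i=10 t=3 v=5: → [0,9); WM=4
i=11 t=7 v=9: → [0,9); WM=4
i=12 t=11 v=5: → [9,18); WM=8
i=13 t=13 v=1: → [9,18); WM=10; [0,9) fires=7
i=14 t=13 v=6: → [9,18); WM=10
i=15 t=13 v=8: → [9,18); WM=10
i=16 t=31 v=7: → [27,36); WM=28; [9,18) fires=4
i=17 t=35 v=4: → [27,36); WM=32
i=18 t=13 v=3: DROP (t<32-1); WM=32
i=19 t=27 v=4: DROP (t<32-1); WM=32
i=20 t=34 v=4: → [27,36); WM=32
i=21 t=32 v=5: → [27,36); WM=32

[0,9)=7 [9,18)=4 [27,36)=3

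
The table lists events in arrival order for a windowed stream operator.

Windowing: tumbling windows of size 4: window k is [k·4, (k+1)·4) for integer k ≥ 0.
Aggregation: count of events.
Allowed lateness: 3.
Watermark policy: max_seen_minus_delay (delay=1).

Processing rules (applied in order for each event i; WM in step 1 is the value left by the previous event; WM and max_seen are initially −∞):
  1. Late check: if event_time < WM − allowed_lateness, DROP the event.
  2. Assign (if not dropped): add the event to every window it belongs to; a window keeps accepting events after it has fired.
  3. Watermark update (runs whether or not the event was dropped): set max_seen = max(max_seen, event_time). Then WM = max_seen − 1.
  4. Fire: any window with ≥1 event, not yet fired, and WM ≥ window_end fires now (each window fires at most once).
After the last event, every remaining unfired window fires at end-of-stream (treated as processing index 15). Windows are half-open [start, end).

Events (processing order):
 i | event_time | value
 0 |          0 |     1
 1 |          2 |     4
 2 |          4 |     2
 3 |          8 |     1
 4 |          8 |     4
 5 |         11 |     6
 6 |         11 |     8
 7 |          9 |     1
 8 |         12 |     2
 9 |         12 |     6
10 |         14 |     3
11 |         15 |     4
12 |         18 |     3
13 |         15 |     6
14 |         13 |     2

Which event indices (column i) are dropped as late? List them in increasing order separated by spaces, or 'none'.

i=0 t=0 v=1: → [0,4); WM=-1
i=1 t=2 v=4: → [0,4); WM=1
i=2 t=4 v=2: → [4,8); WM=3
i=3 t=8 v=1: → [8,12); WM=7; [0,4) fires=2
i=4 t=8 v=4: → [8,12); WM=7
i=5 t=11 v=6: → [8,12); WM=10; [4,8) fires=1
i=6 t=11 v=8: → [8,12); WM=10
i=7 t=9 v=1: → [8,12); WM=10
i=8 t=12 v=2: → [12,16); WM=11
i=9 t=12 v=6: → [12,16); WM=11
i=10 t=14 v=3: → [12,16); WM=13; [8,12) fires=5
i=11 t=15 v=4: → [12,16); WM=14
i=12 t=18 v=3: → [16,20); WM=17; [12,16) fires=4
i=13 t=15 v=6: → [12,16); WM=17
i=14 t=13 v=2: DROP (t<17-3); WM=17

14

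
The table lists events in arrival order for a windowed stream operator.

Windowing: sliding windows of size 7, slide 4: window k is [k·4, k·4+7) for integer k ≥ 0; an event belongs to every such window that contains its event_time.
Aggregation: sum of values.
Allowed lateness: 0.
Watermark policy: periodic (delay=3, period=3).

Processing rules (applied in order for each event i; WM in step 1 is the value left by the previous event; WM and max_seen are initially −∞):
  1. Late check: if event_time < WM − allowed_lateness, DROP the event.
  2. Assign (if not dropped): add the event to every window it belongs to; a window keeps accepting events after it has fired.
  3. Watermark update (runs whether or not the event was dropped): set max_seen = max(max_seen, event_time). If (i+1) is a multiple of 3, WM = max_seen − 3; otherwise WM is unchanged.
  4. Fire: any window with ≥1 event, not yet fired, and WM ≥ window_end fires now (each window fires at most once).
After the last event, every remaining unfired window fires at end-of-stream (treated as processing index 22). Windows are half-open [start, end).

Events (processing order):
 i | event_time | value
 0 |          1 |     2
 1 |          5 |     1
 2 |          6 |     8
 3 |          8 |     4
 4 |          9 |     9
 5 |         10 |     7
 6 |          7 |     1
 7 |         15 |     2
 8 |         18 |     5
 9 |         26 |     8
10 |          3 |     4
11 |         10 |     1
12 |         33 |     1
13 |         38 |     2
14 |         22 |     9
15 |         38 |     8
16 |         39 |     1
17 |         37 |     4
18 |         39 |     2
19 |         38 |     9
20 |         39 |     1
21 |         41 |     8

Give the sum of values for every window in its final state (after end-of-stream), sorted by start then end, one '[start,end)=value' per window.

[0,7)=11 [4,11)=30 [8,15)=20 [12,19)=7 [16,23)=5 [20,27)=8 [24,31)=8 [28,35)=1 [32,39)=24 [36,43)=35 [40,47)=8

i=0 t=1 v=2: → [0,7); WM=−∞
i=1 t=5 v=1: → [4,11),[0,7); WM=−∞
i=2 t=6 v=8: → [4,11),[0,7); WM=3
i=3 t=8 v=4: → [8,15),[4,11); WM=3
i=4 t=9 v=9: → [8,15),[4,11); WM=3
i=5 t=10 v=7: → [8,15),[4,11); WM=7; [0,7) fires=11
i=6 t=7 v=1: → [4,11); WM=7
i=7 t=15 v=2: → [12,19); WM=7
i=8 t=18 v=5: → [16,23),[12,19); WM=15; [4,11) fires=30 [8,15) fires=20
i=9 t=26 v=8: → [24,31),[20,27); WM=15
i=10 t=3 v=4: DROP (t<15-0); WM=15
i=11 t=10 v=1: DROP (t<15-0); WM=23; [12,19) fires=7 [16,23) fires=5
i=12 t=33 v=1: → [32,39),[28,35); WM=23
i=13 t=38 v=2: → [36,43),[32,39); WM=23
i=14 t=22 v=9: DROP (t<23-0); WM=35; [20,27) fires=8 [24,31) fires=8 [28,35) fires=1
i=15 t=38 v=8: → [36,43),[32,39); WM=35
i=16 t=39 v=1: → [36,43); WM=35
i=17 t=37 v=4: → [36,43),[32,39); WM=36
i=18 t=39 v=2: → [36,43); WM=36
i=19 t=38 v=9: → [36,43),[32,39); WM=36
i=20 t=39 v=1: → [36,43); WM=36
i=21 t=41 v=8: → [40,47),[36,43); WM=36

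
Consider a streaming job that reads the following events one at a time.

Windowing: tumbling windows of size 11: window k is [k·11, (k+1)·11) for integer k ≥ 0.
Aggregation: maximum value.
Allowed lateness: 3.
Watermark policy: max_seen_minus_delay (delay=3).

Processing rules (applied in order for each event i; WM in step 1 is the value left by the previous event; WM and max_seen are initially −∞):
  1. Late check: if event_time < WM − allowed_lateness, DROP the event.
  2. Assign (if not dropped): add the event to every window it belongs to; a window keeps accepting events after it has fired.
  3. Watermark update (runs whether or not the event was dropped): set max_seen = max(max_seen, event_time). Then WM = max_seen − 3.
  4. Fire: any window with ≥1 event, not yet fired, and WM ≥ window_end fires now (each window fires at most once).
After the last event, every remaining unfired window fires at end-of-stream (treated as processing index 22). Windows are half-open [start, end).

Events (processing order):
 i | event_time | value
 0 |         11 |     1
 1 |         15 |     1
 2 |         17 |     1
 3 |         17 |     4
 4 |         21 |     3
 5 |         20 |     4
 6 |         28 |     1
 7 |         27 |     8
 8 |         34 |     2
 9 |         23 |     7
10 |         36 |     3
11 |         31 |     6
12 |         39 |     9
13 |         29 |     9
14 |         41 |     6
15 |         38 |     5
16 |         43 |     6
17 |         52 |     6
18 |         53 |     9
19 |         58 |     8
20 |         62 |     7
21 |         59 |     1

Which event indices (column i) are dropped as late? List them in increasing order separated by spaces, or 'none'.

9 13

i=0 t=11 v=1: → [11,22); WM=8
i=1 t=15 v=1: → [11,22); WM=12
i=2 t=17 v=1: → [11,22); WM=14
i=3 t=17 v=4: → [11,22); WM=14
i=4 t=21 v=3: → [11,22); WM=18
i=5 t=20 v=4: → [11,22); WM=18
i=6 t=28 v=1: → [22,33); WM=25; [11,22) fires=4
i=7 t=27 v=8: → [22,33); WM=25
i=8 t=34 v=2: → [33,44); WM=31
i=9 t=23 v=7: DROP (t<31-3); WM=31
i=10 t=36 v=3: → [33,44); WM=33; [22,33) fires=8
i=11 t=31 v=6: → [22,33); WM=33
i=12 t=39 v=9: → [33,44); WM=36
i=13 t=29 v=9: DROP (t<36-3); WM=36
i=14 t=41 v=6: → [33,44); WM=38
i=15 t=38 v=5: → [33,44); WM=38
i=16 t=43 v=6: → [33,44); WM=40
i=17 t=52 v=6: → [44,55); WM=49; [33,44) fires=9
i=18 t=53 v=9: → [44,55); WM=50
i=19 t=58 v=8: → [55,66); WM=55; [44,55) fires=9
i=20 t=62 v=7: → [55,66); WM=59
i=21 t=59 v=1: → [55,66); WM=59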